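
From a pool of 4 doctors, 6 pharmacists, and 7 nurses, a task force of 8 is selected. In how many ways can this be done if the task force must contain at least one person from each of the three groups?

With no constraint there are C(17,8) = 24310 possible selections.
Subtract selections that omit an entire group: no doctors → C(13,8) = 1287; no pharmacists → C(11,8) = 165; no nurses → C(10,8) = 45.
Add back selections omitting two groups (i.e. drawn from a single group): C(4,8) + C(6,8) + C(7,8) = 0.
By inclusion–exclusion: 24310 − 1497 + 0 = 22813.

22813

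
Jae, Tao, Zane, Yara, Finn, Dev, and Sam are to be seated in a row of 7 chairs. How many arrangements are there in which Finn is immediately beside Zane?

Treat {Finn, Zane} as a single unit. There are 6 units to order, and the pair itself can be ordered 2 ways.
So the count is 2·(6)! = 1440.

1440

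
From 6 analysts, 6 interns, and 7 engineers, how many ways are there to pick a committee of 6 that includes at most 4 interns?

27053

Split by how many interns are chosen (0 through 4).
Sum: C(6,0)·C(13,6) + C(6,1)·C(13,5) + C(6,2)·C(13,4) + C(6,3)·C(13,3) + C(6,4)·C(13,2) = 1716 + 7722 + 10725 + 5720 + 1170 = 27053.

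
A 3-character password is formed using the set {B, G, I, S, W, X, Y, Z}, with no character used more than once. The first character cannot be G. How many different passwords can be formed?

The first character has 8−1 = 7 choices (anything except G).
The remaining 2 characters are filled from the other 7 symbols without repetition: 7 × 6 = 42.
Total: 7 × 42 = 294.

294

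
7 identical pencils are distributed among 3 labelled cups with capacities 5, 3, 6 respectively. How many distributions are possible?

22

Without the upper bounds there are C(9,2) = 36 ways to split 7 among 3 cups.
Subtract solutions that violate a single cap (substitute x_i' = x_i − (cap_i+1)): x_1 ≥ 6 gives C(3,2) = 3; x_2 ≥ 4 gives C(5,2) = 10; x_3 ≥ 7 gives C(2,2) = 1. Together 14.
No two caps can be exceeded simultaneously, so the pair terms are all 0.
By inclusion–exclusion the count is 36 − 14 + 0 = 22.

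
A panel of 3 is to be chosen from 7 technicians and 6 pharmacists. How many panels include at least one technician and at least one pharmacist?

231

Total 3-person selections from all 13: C(13,3) = 286.
Subtract selections that omit an entire group: no technicians → C(6,3) = 20; no pharmacists → C(7,3) = 35.
Both groups omitted at once is impossible, so 286 − 55 = 231.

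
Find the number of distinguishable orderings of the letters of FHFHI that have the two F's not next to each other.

Total arrangements of FHFHI: 5!/(2!·2!) = 30.
Arrangements with the F's together: treat FF as one letter, giving (4)!/(2!) = 12.
Subtracting, 30 − 12 = 18 arrangements keep the F's apart.

18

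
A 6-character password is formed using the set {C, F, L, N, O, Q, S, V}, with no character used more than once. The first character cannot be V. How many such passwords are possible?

The first character has 8−1 = 7 choices (anything except V).
The remaining 5 characters are filled from the other 7 symbols without repetition: 7 × 6 × 5 × 4 × 3 = 2520.
Total: 7 × 2520 = 17640.

17640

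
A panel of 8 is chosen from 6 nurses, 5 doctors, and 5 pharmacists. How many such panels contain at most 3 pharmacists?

Split by how many pharmacists are chosen (0 through 3).
Sum: C(5,0)·C(11,8) + C(5,1)·C(11,7) + C(5,2)·C(11,6) + C(5,3)·C(11,5) = 165 + 1650 + 4620 + 4620 = 11055.

11055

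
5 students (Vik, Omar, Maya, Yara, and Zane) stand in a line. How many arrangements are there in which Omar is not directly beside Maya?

72

There are 5! = 120 arrangements in all. If Omar and Maya are adjacent, merging them into one block gives 2·(4)! = 48 arrangements.
Complementary counting: 120 − 48 = 72.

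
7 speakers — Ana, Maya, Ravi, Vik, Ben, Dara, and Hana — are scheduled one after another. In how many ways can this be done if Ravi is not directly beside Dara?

Of the 7! = 5040 arrangements, those with Ravi and Dara adjacent number 2 × 6! = 1440 (treat the pair as a block with 2 internal orders).
So 5040 − 1440 = 3600 arrangements keep them apart.

3600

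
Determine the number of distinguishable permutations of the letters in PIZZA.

The 5 letters of PIZZA have repeats: Z appearing twice.
Dividing 5! = 120 by 2! = 2 for the repeated letters gives 60.

60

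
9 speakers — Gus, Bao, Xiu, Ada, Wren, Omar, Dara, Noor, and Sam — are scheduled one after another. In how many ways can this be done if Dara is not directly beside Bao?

282240

Of the 9! = 362880 arrangements, those with Dara and Bao adjacent number 2 × 8! = 80640 (treat the pair as a block with 2 internal orders).
Complementary counting: 362880 − 80640 = 282240.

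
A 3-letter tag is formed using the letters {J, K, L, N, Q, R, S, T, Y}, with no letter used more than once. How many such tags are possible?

504

This is a permutation of 3 out of 9: P(9,3) = 9!/6!.
That product is 9 × 8 × 7 = 504.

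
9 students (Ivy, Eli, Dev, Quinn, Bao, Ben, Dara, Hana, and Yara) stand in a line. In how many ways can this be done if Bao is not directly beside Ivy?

282240

There are 9! = 362880 arrangements in all. If Bao and Ivy are adjacent, merging them into one block gives 2·(8)! = 80640 arrangements.
Complementary counting: 362880 − 80640 = 282240.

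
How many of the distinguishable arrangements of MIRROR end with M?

With the last slot taken by M, it remains to arrange the other 5 letters (IRROR).
Those 5 letters have R appearing 3 times, giving (5)!/(3!) = 20.

20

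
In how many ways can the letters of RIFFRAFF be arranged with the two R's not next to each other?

Total arrangements of RIFFRAFF: 8!/(4!·2!) = 840.
Arrangements with the R's together: treat RR as one letter, giving (7)!/(4!) = 210.
Hence 840 − 210 = 630.

630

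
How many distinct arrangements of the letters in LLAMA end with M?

6

With the last slot taken by M, it remains to arrange the other 4 letters (LLAA).
Those 4 letters have A appearing twice and L appearing twice, giving (4)!/(2!·2!) = 6.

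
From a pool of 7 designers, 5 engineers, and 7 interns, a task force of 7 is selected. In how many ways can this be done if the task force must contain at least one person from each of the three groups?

Total 7-person selections from all 19: C(19,7) = 50388.
Subtract selections that omit an entire group: no designers → C(12,7) = 792; no engineers → C(14,7) = 3432; no interns → C(12,7) = 792.
Add back selections omitting two groups (i.e. drawn from a single group): C(7,7) + C(5,7) + C(7,7) = 2.
By inclusion–exclusion: 50388 − 5016 + 2 = 45374.

45374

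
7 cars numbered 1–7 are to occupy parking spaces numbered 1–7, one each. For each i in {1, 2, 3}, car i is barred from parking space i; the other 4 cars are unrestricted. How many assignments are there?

3216

Let Aᵢ (for i ∈ {1, 2, 3}) be the placements that put car i in its forbidden parking space. Any j of these fix j positions, leaving (7−j)! ways to fill the rest, and there are C(3,j) ways to pick which j.
By inclusion–exclusion, the number of valid placements is Σ_{j=0}^{3} (−1)^j C(3,j)·(7−j)!.
Computing: 5040 − 2160 + 360 − 24 = 3216.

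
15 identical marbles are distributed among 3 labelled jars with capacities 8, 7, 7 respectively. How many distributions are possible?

36

Ignoring the caps, the number of non-negative solutions to x_1+…+x_3 = 15 is C(17,2) = 136.
Subtract solutions that violate a single cap (substitute x_i' = x_i − (cap_i+1)): x_1 ≥ 9 gives C(8,2) = 28; x_2 ≥ 8 gives C(9,2) = 36; x_3 ≥ 8 gives C(9,2) = 36. Together 100.
No two caps can be exceeded simultaneously, so the pair terms are all 0.
By inclusion–exclusion the count is 136 − 100 + 0 = 36.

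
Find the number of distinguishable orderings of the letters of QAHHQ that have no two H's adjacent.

There are 5!/(2!·2!) = 30 arrangements of QAHHQ in total.
Arrangements with the H's together: treat HH as one letter, giving (4)!/(2!) = 12.
Subtracting, 30 − 12 = 18 arrangements keep the H's apart.

18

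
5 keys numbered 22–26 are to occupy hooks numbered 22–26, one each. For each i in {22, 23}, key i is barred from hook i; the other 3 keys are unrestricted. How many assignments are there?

78

Let Aᵢ (for i ∈ {22, 23}) be the placements that put key i in its forbidden hook. Any j of these fix j positions, leaving (5−j)! ways to fill the rest, and there are C(2,j) ways to pick which j.
By inclusion–exclusion, the number of valid placements is Σ_{j=0}^{2} (−1)^j C(2,j)·(5−j)!.
Computing: 120 − 48 + 6 = 78.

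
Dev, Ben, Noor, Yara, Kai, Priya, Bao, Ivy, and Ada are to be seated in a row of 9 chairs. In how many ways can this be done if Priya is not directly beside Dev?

Of the 9! = 362880 arrangements, those with Priya and Dev adjacent number 2 × 8! = 80640 (treat the pair as a block with 2 internal orders).
Complementary counting: 362880 − 80640 = 282240.

282240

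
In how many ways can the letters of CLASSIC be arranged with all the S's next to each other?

Treat the 2 copies of S as a single block. The multiset to arrange is then {SS, A, C, C, I, L}, 6 items in all.
That gives (6)!/(2!) = 360 arrangements.

360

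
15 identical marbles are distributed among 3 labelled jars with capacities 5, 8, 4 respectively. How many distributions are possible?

6

By stars and bars, unrestricted non-negative solutions to x_1+…+x_3 = 15 number C(15+2,2) = 136.
Subtract solutions that violate a single cap (substitute x_i' = x_i − (cap_i+1)): x_1 ≥ 6 gives C(11,2) = 55; x_2 ≥ 9 gives C(8,2) = 28; x_3 ≥ 5 gives C(12,2) = 66. Together 149.
Add back pairs where two caps are both exceeded: 1 + 15 + 3 = 19.
By inclusion–exclusion the count is 136 − 149 + 19 = 6.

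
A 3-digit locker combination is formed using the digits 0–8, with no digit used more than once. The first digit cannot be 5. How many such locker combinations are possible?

448

The first digit has 9−1 = 8 choices (anything except 5).
The remaining 2 digits are filled from the other 8 symbols without repetition: 8 × 7 = 56.
Total: 8 × 56 = 448.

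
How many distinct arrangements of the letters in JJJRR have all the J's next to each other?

Treat the 3 copies of J as a single block. The multiset to arrange is then {JJJ, R, R}, 3 items in all.
That gives (3)!/(2!) = 3 arrangements.

3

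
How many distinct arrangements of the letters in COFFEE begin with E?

Fix E in the first position and arrange the remaining 5 letters.
Those 5 letters have F appearing twice, giving (5)!/(2!) = 60.

60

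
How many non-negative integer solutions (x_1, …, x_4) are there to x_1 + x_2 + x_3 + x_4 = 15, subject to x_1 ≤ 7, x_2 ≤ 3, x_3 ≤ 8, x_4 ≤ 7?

Ignoring the caps, the number of non-negative solutions to x_1+…+x_4 = 15 is C(18,3) = 816.
Subtract solutions that violate a single cap (substitute x_i' = x_i − (cap_i+1)): x_1 ≥ 8 gives C(10,3) = 120; x_2 ≥ 4 gives C(14,3) = 364; x_3 ≥ 9 gives C(9,3) = 84; x_4 ≥ 8 gives C(10,3) = 120. Together 688.
Add back pairs where two caps are both exceeded: 20 + 0 + 0 + 10 + 20 + 0 = 50.
By inclusion–exclusion the count is 816 − 688 + 50 = 178.

178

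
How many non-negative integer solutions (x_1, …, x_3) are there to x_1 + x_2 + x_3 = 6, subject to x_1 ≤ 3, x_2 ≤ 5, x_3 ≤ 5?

Without the upper bounds there are C(8,2) = 28 ways to split 6 among 3 variables.
Subtract solutions that violate a single cap (substitute x_i' = x_i − (cap_i+1)): x_1 ≥ 4 gives C(4,2) = 6; x_2 ≥ 6 gives C(2,2) = 1; x_3 ≥ 6 gives C(2,2) = 1. Together 8.
No two caps can be exceeded simultaneously, so the pair terms are all 0.
By inclusion–exclusion the count is 28 − 8 + 0 = 20.

20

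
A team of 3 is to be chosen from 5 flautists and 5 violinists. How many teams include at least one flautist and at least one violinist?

100

With no constraint there are C(10,3) = 120 possible selections.
Subtract selections that omit an entire group: no flautists → C(5,3) = 10; no violinists → C(5,3) = 10.
Both groups omitted at once is impossible, so 120 − 20 = 100.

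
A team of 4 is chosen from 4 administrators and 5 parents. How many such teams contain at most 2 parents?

81

Split by how many parents are chosen (0 through 2).
Sum: C(5,0)·C(4,4) + C(5,1)·C(4,3) + C(5,2)·C(4,2) = 1 + 20 + 60 = 81.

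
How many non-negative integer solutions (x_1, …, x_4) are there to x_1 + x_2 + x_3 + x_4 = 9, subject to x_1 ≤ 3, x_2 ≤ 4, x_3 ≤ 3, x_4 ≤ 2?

Without the upper bounds there are C(12,3) = 220 ways to split 9 among 4 variables.
Subtract solutions that violate a single cap (substitute x_i' = x_i − (cap_i+1)): x_1 ≥ 4 gives C(8,3) = 56; x_2 ≥ 5 gives C(7,3) = 35; x_3 ≥ 4 gives C(8,3) = 56; x_4 ≥ 3 gives C(9,3) = 84. Together 231.
Add back pairs where two caps are both exceeded: 1 + 4 + 10 + 1 + 4 + 10 = 30.
By inclusion–exclusion the count is 220 − 231 + 30 = 19.

19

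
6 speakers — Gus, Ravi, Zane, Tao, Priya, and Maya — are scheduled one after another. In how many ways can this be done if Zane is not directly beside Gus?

480

There are 6! = 720 arrangements in all. If Zane and Gus are adjacent, merging them into one block gives 2·(5)! = 240 arrangements.
Complementary counting: 720 − 240 = 480.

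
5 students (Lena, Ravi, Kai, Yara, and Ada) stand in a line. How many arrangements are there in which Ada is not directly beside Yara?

72

There are 5! = 120 arrangements in all. If Ada and Yara are adjacent, merging them into one block gives 2·(4)! = 48 arrangements.
So 120 − 48 = 72 arrangements keep them apart.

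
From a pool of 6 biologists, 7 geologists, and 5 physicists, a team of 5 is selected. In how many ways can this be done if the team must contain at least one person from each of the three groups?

Total 5-person selections from all 18: C(18,5) = 8568.
Subtract selections that omit an entire group: no biologists → C(12,5) = 792; no geologists → C(11,5) = 462; no physicists → C(13,5) = 1287.
Add back selections omitting two groups (i.e. drawn from a single group): C(6,5) + C(7,5) + C(5,5) = 28.
By inclusion–exclusion: 8568 − 2541 + 28 = 6055.

6055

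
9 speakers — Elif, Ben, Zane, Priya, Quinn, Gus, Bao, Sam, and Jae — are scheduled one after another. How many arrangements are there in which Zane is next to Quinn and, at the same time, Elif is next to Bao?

Treat {Zane,Quinn} as one block (2 orders) and {Elif,Bao} as another (2 orders).
That leaves 7 units to arrange: 2 × 2 × 7! = 4 × 5040 = 20160.

20160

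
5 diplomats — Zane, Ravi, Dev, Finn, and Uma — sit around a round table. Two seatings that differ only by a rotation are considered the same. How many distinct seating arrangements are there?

24

Around a circle, 5 distinct people have 5!/5 = (4)! = 24 rotationally distinct seatings.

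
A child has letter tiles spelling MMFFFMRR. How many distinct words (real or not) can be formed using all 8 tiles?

The 8 letters of MMFFFMRR have repeats: F appearing 3 times, M appearing 3 times, and R appearing twice.
Dividing 8! = 40320 by 3!·3!·2! = 72 for the repeated letters gives 560.

560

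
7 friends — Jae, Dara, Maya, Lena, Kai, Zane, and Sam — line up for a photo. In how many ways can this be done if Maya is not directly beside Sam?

There are 7! = 5040 arrangements in all. If Maya and Sam are adjacent, merging them into one block gives 2·(6)! = 1440 arrangements.
So 5040 − 1440 = 3600 arrangements keep them apart.

3600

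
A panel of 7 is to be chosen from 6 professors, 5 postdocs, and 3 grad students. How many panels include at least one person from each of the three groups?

Total 7-person selections from all 14: C(14,7) = 3432.
Selections missing a whole group: no professors → C(8,7) = 8; no postdocs → C(9,7) = 36; no grad students → C(11,7) = 330.
Add back selections omitting two groups (i.e. drawn from a single group): C(6,7) + C(5,7) + C(3,7) = 0.
By inclusion–exclusion: 3432 − 374 + 0 = 3058.

3058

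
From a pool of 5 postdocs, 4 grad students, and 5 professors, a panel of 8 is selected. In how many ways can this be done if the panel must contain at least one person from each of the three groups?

Total 8-person selections from all 14: C(14,8) = 3003.
Subtract selections that omit an entire group: no postdocs → C(9,8) = 9; no grad students → C(10,8) = 45; no professors → C(9,8) = 9.
Add back selections omitting two groups (i.e. drawn from a single group): C(5,8) + C(4,8) + C(5,8) = 0.
By inclusion–exclusion: 3003 − 63 + 0 = 2940.

2940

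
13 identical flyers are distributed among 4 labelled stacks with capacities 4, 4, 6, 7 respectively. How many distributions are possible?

120

Ignoring the caps, the number of non-negative solutions to x_1+…+x_4 = 13 is C(16,3) = 560.
Subtract solutions that violate a single cap (substitute x_i' = x_i − (cap_i+1)): x_1 ≥ 5 gives C(11,3) = 165; x_2 ≥ 5 gives C(11,3) = 165; x_3 ≥ 7 gives C(9,3) = 84; x_4 ≥ 8 gives C(8,3) = 56. Together 470.
Add back pairs where two caps are both exceeded: 20 + 4 + 1 + 4 + 1 + 0 = 30.
By inclusion–exclusion the count is 560 − 470 + 30 = 120.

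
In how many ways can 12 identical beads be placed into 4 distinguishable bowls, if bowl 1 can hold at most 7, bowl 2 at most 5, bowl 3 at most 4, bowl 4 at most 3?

86

Ignoring the caps, the number of non-negative solutions to x_1+…+x_4 = 12 is C(15,3) = 455.
Subtract solutions that violate a single cap (substitute x_i' = x_i − (cap_i+1)): x_1 ≥ 8 gives C(7,3) = 35; x_2 ≥ 6 gives C(9,3) = 84; x_3 ≥ 5 gives C(10,3) = 120; x_4 ≥ 4 gives C(11,3) = 165. Together 404.
Add back pairs where two caps are both exceeded: 0 + 0 + 1 + 4 + 10 + 20 = 35.
By inclusion–exclusion the count is 455 − 404 + 35 = 86.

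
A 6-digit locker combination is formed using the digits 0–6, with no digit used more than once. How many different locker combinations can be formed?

This is a permutation of 6 out of 7: P(7,6) = 7!/1!.
That product is 7 × 6 × 5 × 4 × 3 × 2 = 5040.

5040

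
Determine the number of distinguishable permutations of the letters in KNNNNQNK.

The 8 letters of KNNNNQNK have repeats: K appearing twice and N appearing 5 times.
So there are 8! / (5!·2!) = 168 distinguishable arrangements.

168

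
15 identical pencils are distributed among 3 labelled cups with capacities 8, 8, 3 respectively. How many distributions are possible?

14

Ignoring the caps, the number of non-negative solutions to x_1+…+x_3 = 15 is C(17,2) = 136.
Subtract solutions that violate a single cap (substitute x_i' = x_i − (cap_i+1)): x_1 ≥ 9 gives C(8,2) = 28; x_2 ≥ 9 gives C(8,2) = 28; x_3 ≥ 4 gives C(13,2) = 78. Together 134.
Add back pairs where two caps are both exceeded: 0 + 6 + 6 = 12.
By inclusion–exclusion the count is 136 − 134 + 12 = 14.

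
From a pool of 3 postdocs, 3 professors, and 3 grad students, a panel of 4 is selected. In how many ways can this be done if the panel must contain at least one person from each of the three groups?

Unrestricted: C(9,4) = 126 ways to pick any 4 of the 9.
Subtract selections that omit an entire group: no postdocs → C(6,4) = 15; no professors → C(6,4) = 15; no grad students → C(6,4) = 15.
Add back selections omitting two groups (i.e. drawn from a single group): C(3,4) + C(3,4) + C(3,4) = 0.
By inclusion–exclusion: 126 − 45 + 0 = 81.

81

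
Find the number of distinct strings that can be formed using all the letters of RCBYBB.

120

Letter multiplicities in RCBYBB: B×3, C×1, R×1, Y×1.
So there are 6! / (3!) = 120 distinguishable arrangements.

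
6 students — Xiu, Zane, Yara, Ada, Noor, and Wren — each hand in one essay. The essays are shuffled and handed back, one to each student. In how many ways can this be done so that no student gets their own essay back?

This is the derangement count D_6: permutations of 6 items with no fixed point.
By inclusion–exclusion this is Σ_{j=0}^{6} (−1)^j C(6,j)·(6−j)!.
Computing: 720 − 720 + 360 − 120 + 30 − 6 + 1 = 265.

265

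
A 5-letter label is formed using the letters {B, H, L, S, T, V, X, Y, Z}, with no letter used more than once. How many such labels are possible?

This is a permutation of 5 out of 9: P(9,5) = 9!/4!.
9 × 8 × 7 × 6 × 5 = 15120.

15120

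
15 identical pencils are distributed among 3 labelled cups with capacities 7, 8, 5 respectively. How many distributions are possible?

Ignoring the caps, the number of non-negative solutions to x_1+…+x_3 = 15 is C(17,2) = 136.
Subtract solutions that violate a single cap (substitute x_i' = x_i − (cap_i+1)): x_1 ≥ 8 gives C(9,2) = 36; x_2 ≥ 9 gives C(8,2) = 28; x_3 ≥ 6 gives C(11,2) = 55. Together 119.
Add back pairs where two caps are both exceeded: 0 + 3 + 1 = 4.
By inclusion–exclusion the count is 136 − 119 + 4 = 21.

21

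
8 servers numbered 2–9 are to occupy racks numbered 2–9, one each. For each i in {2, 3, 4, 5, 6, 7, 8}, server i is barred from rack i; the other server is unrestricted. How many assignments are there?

16687

Let Aᵢ (for 2 ≤ i ≤ 8) be the placements that put server i in its forbidden rack. Any j of these fix j positions, leaving (8−j)! ways to fill the rest, and there are C(7,j) ways to pick which j.
By inclusion–exclusion, the number of valid placements is Σ_{j=0}^{7} (−1)^j C(7,j)·(8−j)!.
Computing: 40320 − 35280 + 15120 − 4200 + 840 − 126 + 14 − 1 = 16687.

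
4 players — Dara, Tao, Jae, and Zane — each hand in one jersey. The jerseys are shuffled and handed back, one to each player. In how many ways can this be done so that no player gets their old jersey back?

9

Count assignments avoiding every fixed point. For any j of the 4 players fixed to their old jersey, the other 4−j can be arranged in (4−j)! ways.
By inclusion–exclusion this is Σ_{j=0}^{4} (−1)^j C(4,j)·(4−j)!.
Computing: 24 − 24 + 12 − 4 + 1 = 9.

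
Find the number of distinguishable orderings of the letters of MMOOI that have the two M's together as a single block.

12

Treat the 2 copies of M as a single block. The multiset to arrange is then {MM, I, O, O}, 4 items in all.
That gives (4)!/(2!) = 12 arrangements.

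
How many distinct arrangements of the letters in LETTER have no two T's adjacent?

There are 6!/(2!·2!) = 180 arrangements of LETTER in total.
If the two T's are adjacent, glue them into one block, leaving 5 items to arrange: (5)!/(2!) = 60 ways.
Hence 180 − 60 = 120.

120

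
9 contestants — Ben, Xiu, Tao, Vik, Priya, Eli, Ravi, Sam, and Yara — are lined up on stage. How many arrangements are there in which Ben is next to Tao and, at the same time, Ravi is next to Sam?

20160

Treat {Ben,Tao} as one block (2 orders) and {Ravi,Sam} as another (2 orders).
That leaves 7 units to arrange: 2 × 2 × 7! = 4 × 5040 = 20160.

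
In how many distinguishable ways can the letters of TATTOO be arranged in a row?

60

Letter multiplicities in TATTOO: A×1, O×2, T×3.
Dividing 6! = 720 by 3!·2! = 12 for the repeated letters gives 60.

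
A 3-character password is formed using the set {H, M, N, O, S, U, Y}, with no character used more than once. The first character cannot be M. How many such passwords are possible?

The first character has 7−1 = 6 choices (anything except M).
The remaining 2 characters are filled from the other 6 symbols without repetition: 6 × 5 = 30.
Total: 6 × 30 = 180.

180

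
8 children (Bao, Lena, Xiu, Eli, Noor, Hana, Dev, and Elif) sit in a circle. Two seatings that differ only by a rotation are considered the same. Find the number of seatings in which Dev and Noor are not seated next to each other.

All circular seatings of 8 people number (7)! = 5040.
Seatings with Dev beside Noor: treat them as a block with 2 internal orders, giving 2 × (6)! = 1440.
Subtracting, 5040 − 1440 = 3600.

3600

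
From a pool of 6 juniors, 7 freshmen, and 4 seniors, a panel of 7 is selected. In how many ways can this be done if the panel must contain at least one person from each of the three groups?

Total 7-person selections from all 17: C(17,7) = 19448.
Subtract selections that omit an entire group: no juniors → C(11,7) = 330; no freshmen → C(10,7) = 120; no seniors → C(13,7) = 1716.
Add back selections omitting two groups (i.e. drawn from a single group): C(6,7) + C(7,7) + C(4,7) = 1.
By inclusion–exclusion: 19448 − 2166 + 1 = 17283.

17283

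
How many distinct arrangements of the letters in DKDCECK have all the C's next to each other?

Treat the 2 copies of C as a single block. The multiset to arrange is then {CC, D, D, E, K, K}, 6 items in all.
That gives (6)!/(2!·2!) = 180 arrangements.

180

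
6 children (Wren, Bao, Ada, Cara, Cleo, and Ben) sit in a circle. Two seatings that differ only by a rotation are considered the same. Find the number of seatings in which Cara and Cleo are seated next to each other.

48

Treat {Cara, Cleo} as one unit (2 internal orders) and seat the resulting 5 units around the table: (4)! circular arrangements.
So 2 × (4)! = 2 × 24 = 48.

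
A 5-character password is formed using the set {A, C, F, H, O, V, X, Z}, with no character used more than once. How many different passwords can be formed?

Choose and order 5 of the 8 symbols: the first character has 8 options, the next 7, and so on down to 4.
8 × 7 × 6 × 5 × 4 = 6720.

6720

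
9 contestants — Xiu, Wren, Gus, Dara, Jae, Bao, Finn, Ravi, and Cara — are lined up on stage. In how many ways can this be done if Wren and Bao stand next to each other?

Glue Wren and Bao into one block (2 internal orders), leaving 8 units to arrange in a row.
So the count is 2·(8)! = 80640.

80640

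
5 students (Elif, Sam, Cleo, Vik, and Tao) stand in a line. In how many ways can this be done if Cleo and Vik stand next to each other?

Treat {Cleo, Vik} as a single unit. There are 4 units to order, and the pair itself can be ordered 2 ways.
That gives 2 × 4! = 2 × 24 = 48.

48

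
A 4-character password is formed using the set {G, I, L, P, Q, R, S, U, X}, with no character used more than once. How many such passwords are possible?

3024

With no repetition, fill the 4 characters in order: 9 choices, then 8, down to 6.
9 × 8 × 7 × 6 = 3024.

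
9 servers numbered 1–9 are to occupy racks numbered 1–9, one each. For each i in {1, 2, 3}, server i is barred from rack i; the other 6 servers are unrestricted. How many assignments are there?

Let Aᵢ (for i ∈ {1, 2, 3}) be the placements that put server i in its forbidden rack. Any j of these fix j positions, leaving (9−j)! ways to fill the rest, and there are C(3,j) ways to pick which j.
By inclusion–exclusion, the number of valid placements is Σ_{j=0}^{3} (−1)^j C(3,j)·(9−j)!.
Computing: 362880 − 120960 + 15120 − 720 = 256320.

256320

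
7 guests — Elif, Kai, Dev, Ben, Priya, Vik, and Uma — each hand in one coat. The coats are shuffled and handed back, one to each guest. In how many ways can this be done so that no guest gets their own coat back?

1854

Let Aᵢ be the assignments in which guest i gets their own coat. We want the size of the complement of A₁∪…∪A_7.
By inclusion–exclusion this is Σ_{j=0}^{7} (−1)^j C(7,j)·(7−j)!.
Computing: 5040 − 5040 + 2520 − 840 + 210 − 42 + 7 − 1 = 1854.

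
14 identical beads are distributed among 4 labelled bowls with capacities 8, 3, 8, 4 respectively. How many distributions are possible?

Without the upper bounds there are C(17,3) = 680 ways to split 14 among 4 bowls.
Subtract solutions that violate a single cap (substitute x_i' = x_i − (cap_i+1)): x_1 ≥ 9 gives C(8,3) = 56; x_2 ≥ 4 gives C(13,3) = 286; x_3 ≥ 9 gives C(8,3) = 56; x_4 ≥ 5 gives C(12,3) = 220. Together 618.
Add back pairs where two caps are both exceeded: 4 + 0 + 1 + 4 + 56 + 1 = 66.
By inclusion–exclusion the count is 680 − 618 + 66 = 128.

128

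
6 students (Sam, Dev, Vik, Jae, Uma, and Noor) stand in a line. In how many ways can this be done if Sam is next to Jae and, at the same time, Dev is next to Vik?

Treat {Sam,Jae} as one block (2 orders) and {Dev,Vik} as another (2 orders).
That leaves 4 units to arrange: 2 × 2 × 4! = 4 × 24 = 96.

96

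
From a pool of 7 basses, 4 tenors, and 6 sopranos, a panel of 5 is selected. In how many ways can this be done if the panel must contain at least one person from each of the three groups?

Unrestricted: C(17,5) = 6188 ways to pick any 5 of the 17.
Subtract selections that omit an entire group: no basses → C(10,5) = 252; no tenors → C(13,5) = 1287; no sopranos → C(11,5) = 462.
Add back selections omitting two groups (i.e. drawn from a single group): C(7,5) + C(4,5) + C(6,5) = 27.
By inclusion–exclusion: 6188 − 2001 + 27 = 4214.

4214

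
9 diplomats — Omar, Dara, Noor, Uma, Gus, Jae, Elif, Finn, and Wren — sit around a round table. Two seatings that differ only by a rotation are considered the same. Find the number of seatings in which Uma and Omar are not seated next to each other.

Without the restriction there are (8)! = 40320 seatings.
Seatings with Uma beside Omar: treat them as a block with 2 internal orders, giving 2 × (7)! = 10080.
Subtracting, 40320 − 10080 = 30240.

30240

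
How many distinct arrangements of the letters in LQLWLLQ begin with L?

60

Fix L in the first position and arrange the remaining 6 letters.
Those 6 letters have L appearing 3 times and Q appearing twice, giving (6)!/(3!·2!) = 60.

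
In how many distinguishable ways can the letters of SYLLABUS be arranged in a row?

10080

SYLLABUS has 8 letters with L appearing twice and S appearing twice.
Dividing 8! = 40320 by 2!·2! = 4 for the repeated letters gives 10080.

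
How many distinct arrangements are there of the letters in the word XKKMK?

20

Letter multiplicities in XKKMK: K×3, M×1, X×1.
The number of distinct arrangements is 5!/(3!) = 120/6 = 20.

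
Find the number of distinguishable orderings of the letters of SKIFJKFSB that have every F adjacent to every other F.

Treat the 2 copies of F as a single block. The multiset to arrange is then {FF, B, I, J, K, K, S, S}, 8 items in all.
That gives (8)!/(2!·2!) = 10080 arrangements.

10080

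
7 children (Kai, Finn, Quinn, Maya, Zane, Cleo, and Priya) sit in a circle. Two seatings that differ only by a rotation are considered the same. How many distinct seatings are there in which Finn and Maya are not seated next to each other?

All circular seatings of 7 people number (6)! = 720.
Seatings with Finn beside Maya: treat them as a block with 2 internal orders, giving 2 × (5)! = 240.
Subtracting, 720 − 240 = 480.

480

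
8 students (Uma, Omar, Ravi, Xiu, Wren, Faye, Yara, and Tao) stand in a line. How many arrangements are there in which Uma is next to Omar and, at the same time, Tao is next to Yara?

Treat {Uma,Omar} as one block (2 orders) and {Tao,Yara} as another (2 orders).
That leaves 6 units to arrange: 2 × 2 × 6! = 4 × 720 = 2880.

2880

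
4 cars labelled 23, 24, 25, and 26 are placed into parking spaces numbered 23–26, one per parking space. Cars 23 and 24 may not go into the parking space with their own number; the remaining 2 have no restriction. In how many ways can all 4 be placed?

14

Let Aᵢ (for i ∈ {23, 24}) be the placements that put car i in its forbidden parking space. Any j of these fix j positions, leaving (4−j)! ways to fill the rest, and there are C(2,j) ways to pick which j.
By inclusion–exclusion, the number of valid placements is Σ_{j=0}^{2} (−1)^j C(2,j)·(4−j)!.
Computing: 24 − 12 + 2 = 14.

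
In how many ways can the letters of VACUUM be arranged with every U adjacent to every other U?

Treat the 2 copies of U as a single block. The multiset to arrange is then {UU, A, C, M, V}, 5 items in all.
All 5 items are distinct, so there are (5)! = 120 arrangements.

120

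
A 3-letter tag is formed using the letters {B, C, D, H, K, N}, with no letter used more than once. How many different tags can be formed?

120

With no repetition, fill the 3 letters in order: 6 choices, then 5, down to 4.
6 × 5 × 4 = 120.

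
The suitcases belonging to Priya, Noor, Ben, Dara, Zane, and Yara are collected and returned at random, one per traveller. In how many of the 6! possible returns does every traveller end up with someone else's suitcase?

Let Aᵢ be the assignments in which traveller i gets their own suitcase. We want the size of the complement of A₁∪…∪A_6.
By inclusion–exclusion this is Σ_{j=0}^{6} (−1)^j C(6,j)·(6−j)!.
Computing: 720 − 720 + 360 − 120 + 30 − 6 + 1 = 265.

265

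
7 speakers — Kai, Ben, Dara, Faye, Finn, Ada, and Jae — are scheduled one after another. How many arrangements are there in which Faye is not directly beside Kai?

There are 7! = 5040 arrangements in all. If Faye and Kai are adjacent, merging them into one block gives 2·(6)! = 1440 arrangements.
Complementary counting: 5040 − 1440 = 3600.

3600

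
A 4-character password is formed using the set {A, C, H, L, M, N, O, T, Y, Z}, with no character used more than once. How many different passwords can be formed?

5040

With no repetition, fill the 4 characters in order: 10 choices, then 9, down to 7.
That product is 10 × 9 × 8 × 7 = 5040.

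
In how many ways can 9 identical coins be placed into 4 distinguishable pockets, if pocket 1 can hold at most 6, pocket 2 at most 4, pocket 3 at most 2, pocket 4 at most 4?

64

By stars and bars, unrestricted non-negative solutions to x_1+…+x_4 = 9 number C(9+3,3) = 220.
Subtract solutions that violate a single cap (substitute x_i' = x_i − (cap_i+1)): x_1 ≥ 7 gives C(5,3) = 10; x_2 ≥ 5 gives C(7,3) = 35; x_3 ≥ 3 gives C(9,3) = 84; x_4 ≥ 5 gives C(7,3) = 35. Together 164.
Add back pairs where two caps are both exceeded: 0 + 0 + 0 + 4 + 0 + 4 = 8.
By inclusion–exclusion the count is 220 − 164 + 8 = 64.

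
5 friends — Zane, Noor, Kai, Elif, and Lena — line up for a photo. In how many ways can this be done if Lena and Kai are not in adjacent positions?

72

There are 5! = 120 arrangements in all. If Lena and Kai are adjacent, merging them into one block gives 2·(4)! = 48 arrangements.
Complementary counting: 120 − 48 = 72.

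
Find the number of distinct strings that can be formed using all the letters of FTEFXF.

120

Letter multiplicities in FTEFXF: E×1, F×3, T×1, X×1.
The number of distinct arrangements is 6!/(3!) = 720/6 = 120.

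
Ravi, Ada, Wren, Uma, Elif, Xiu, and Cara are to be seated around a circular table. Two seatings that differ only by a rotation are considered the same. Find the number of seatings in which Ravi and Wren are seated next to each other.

Treat {Ravi, Wren} as one unit (2 internal orders) and seat the resulting 6 units around the table: (5)! circular arrangements.
So 2 × (5)! = 2 × 120 = 240.

240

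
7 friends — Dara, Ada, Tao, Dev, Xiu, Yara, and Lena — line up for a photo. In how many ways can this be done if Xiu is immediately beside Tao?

Treat {Xiu, Tao} as a single unit. There are 6 units to order, and the pair itself can be ordered 2 ways.
That gives 2 × 6! = 2 × 720 = 1440.

1440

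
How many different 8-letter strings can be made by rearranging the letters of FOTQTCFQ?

Letter multiplicities in FOTQTCFQ: C×1, F×2, O×1, Q×2, T×2.
So there are 8! / (2!·2!·2!) = 5040 distinguishable arrangements.

5040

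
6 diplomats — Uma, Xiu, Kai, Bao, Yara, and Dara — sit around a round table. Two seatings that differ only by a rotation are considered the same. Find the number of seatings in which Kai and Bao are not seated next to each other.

72

All circular seatings of 6 people number (5)! = 120.
Those with Kai next to Bao: fuse the pair into one unit and seat 5 units around a circle — 2·(4)! = 48.
Subtracting, 120 − 48 = 72.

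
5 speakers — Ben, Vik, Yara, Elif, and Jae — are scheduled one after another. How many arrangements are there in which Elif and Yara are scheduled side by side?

Place the 3 others and the Elif-Yara pair as 4 objects in a line; the pair has 2 internal arrangements.
That gives 2 × 4! = 2 × 24 = 48.

48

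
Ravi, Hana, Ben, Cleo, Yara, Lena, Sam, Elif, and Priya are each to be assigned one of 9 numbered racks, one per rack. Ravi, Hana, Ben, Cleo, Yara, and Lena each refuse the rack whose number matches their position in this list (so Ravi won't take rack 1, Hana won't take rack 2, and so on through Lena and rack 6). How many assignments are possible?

183822

Let Aᵢ (for 1 ≤ i ≤ 6) be the placements that put person i in their forbidden rack. Any j of these fix j positions, leaving (9−j)! ways to fill the rest, and there are C(6,j) ways to pick which j.
By inclusion–exclusion, the number of valid placements is Σ_{j=0}^{6} (−1)^j C(6,j)·(9−j)!.
Computing: 362880 − 241920 + 75600 − 14400 + 1800 − 144 + 6 = 183822.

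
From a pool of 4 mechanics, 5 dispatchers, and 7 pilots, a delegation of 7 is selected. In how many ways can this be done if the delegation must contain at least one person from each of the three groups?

10283

Unrestricted: C(16,7) = 11440 ways to pick any 7 of the 16.
Selections missing a whole group: no mechanics → C(12,7) = 792; no dispatchers → C(11,7) = 330; no pilots → C(9,7) = 36.
Add back selections omitting two groups (i.e. drawn from a single group): C(4,7) + C(5,7) + C(7,7) = 1.
By inclusion–exclusion: 11440 − 1158 + 1 = 10283.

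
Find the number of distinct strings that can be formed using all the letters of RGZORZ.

180

RGZORZ has 6 letters with R appearing twice and Z appearing twice.
Dividing 6! = 720 by 2!·2! = 4 for the repeated letters gives 180.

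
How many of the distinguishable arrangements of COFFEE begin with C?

30

With the first slot taken by C, it remains to arrange the other 5 letters (OFFEE).
Those 5 letters have E appearing twice and F appearing twice, giving (5)!/(2!·2!) = 30.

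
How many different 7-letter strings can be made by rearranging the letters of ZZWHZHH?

ZZWHZHH has 7 letters with H appearing 3 times and Z appearing 3 times.
So there are 7! / (3!·3!) = 140 distinguishable arrangements.

140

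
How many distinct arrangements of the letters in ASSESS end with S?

20

Fix S in the last position and arrange the remaining 5 letters.
Those 5 letters have S appearing 3 times, giving (5)!/(3!) = 20.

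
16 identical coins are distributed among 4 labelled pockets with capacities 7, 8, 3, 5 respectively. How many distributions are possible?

Ignoring the caps, the number of non-negative solutions to x_1+…+x_4 = 16 is C(19,3) = 969.
Subtract solutions that violate a single cap (substitute x_i' = x_i − (cap_i+1)): x_1 ≥ 8 gives C(11,3) = 165; x_2 ≥ 9 gives C(10,3) = 120; x_3 ≥ 4 gives C(15,3) = 455; x_4 ≥ 6 gives C(13,3) = 286. Together 1026.
Add back pairs where two caps are both exceeded: 0 + 35 + 10 + 20 + 4 + 84 = 153.
By inclusion–exclusion the count is 969 − 1026 + 153 = 96.

96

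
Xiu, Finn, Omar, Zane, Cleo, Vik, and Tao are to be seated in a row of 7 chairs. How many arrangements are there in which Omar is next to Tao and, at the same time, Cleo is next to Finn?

480

Treat {Omar,Tao} as one block (2 orders) and {Cleo,Finn} as another (2 orders).
That leaves 5 units to arrange: 2 × 2 × 5! = 4 × 120 = 480.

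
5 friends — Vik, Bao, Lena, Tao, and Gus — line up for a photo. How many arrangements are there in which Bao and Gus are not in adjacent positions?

72

There are 5! = 120 arrangements in all. If Bao and Gus are adjacent, merging them into one block gives 2·(4)! = 48 arrangements.
So 120 − 48 = 72 arrangements keep them apart.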